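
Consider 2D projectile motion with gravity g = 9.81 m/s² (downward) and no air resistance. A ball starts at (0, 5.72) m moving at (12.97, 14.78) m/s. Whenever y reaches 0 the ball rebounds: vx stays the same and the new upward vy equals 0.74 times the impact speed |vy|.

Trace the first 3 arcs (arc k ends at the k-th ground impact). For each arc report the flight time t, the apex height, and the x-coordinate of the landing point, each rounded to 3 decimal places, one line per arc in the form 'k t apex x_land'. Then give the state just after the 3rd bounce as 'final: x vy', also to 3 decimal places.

Arc 1: start y=5.720, vy=14.780 → t=3.360, apex=16.854, x_land=43.583, impact vy=-18.184
  bounce: vy ← 0.74·18.184 = 13.457
Arc 2: start y=0.000, vy=13.457 → t=2.743, apex=9.229, x_land=79.165, impact vy=-13.457
  bounce: vy ← 0.74·13.457 = 9.958
Arc 3: start y=0.000, vy=9.958 → t=2.030, apex=5.054, x_land=105.496, impact vy=-9.958
  bounce: vy ← 0.74·9.958 = 7.369

1 3.360 16.854 43.583
2 2.743 9.229 79.165
3 2.030 5.054 105.496
final: 105.496 7.369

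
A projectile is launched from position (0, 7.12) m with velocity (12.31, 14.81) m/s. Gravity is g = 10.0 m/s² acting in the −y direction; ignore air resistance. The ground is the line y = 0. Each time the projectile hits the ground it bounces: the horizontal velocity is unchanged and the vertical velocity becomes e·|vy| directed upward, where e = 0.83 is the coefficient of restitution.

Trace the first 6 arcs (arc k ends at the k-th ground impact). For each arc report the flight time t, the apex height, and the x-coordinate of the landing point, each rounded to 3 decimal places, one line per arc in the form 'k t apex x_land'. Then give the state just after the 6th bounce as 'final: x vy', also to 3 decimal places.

1 3.383 18.087 41.644
2 3.157 12.460 80.509
3 2.620 8.584 112.767
4 2.175 5.913 139.542
5 1.805 4.074 161.764
6 1.498 2.806 180.209
final: 180.209 6.218

Arc 1: start y=7.120, vy=14.810 → t=3.383, apex=18.087, x_land=41.644, impact vy=-19.019
  bounce: vy ← 0.83·19.019 = 15.786
Arc 2: start y=0.000, vy=15.786 → t=3.157, apex=12.460, x_land=80.509, impact vy=-15.786
  bounce: vy ← 0.83·15.786 = 13.102
Arc 3: start y=0.000, vy=13.102 → t=2.620, apex=8.584, x_land=112.767, impact vy=-13.102
  bounce: vy ← 0.83·13.102 = 10.875
Arc 4: start y=0.000, vy=10.875 → t=2.175, apex=5.913, x_land=139.542, impact vy=-10.875
  bounce: vy ← 0.83·10.875 = 9.026
Arc 5: start y=0.000, vy=9.026 → t=1.805, apex=4.074, x_land=161.764, impact vy=-9.026
  bounce: vy ← 0.83·9.026 = 7.492
Arc 6: start y=0.000, vy=7.492 → t=1.498, apex=2.806, x_land=180.209, impact vy=-7.492
  bounce: vy ← 0.83·7.492 = 6.218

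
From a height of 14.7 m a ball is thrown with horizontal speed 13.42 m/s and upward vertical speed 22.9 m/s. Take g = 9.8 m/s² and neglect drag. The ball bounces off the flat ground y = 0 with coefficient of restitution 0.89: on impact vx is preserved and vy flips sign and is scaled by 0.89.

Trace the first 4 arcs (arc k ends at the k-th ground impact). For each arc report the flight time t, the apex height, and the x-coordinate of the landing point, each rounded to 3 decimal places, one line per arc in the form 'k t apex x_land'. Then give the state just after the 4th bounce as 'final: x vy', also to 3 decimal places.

Arc 1: start y=14.700, vy=22.900 → t=5.245, apex=41.456, x_land=70.393, impact vy=-28.505
  bounce: vy ← 0.89·28.505 = 25.369
Arc 2: start y=0.000, vy=25.369 → t=5.177, apex=32.837, x_land=139.874, impact vy=-25.369
  bounce: vy ← 0.89·25.369 = 22.579
Arc 3: start y=0.000, vy=22.579 → t=4.608, apex=26.010, x_land=201.712, impact vy=-22.579
  bounce: vy ← 0.89·22.579 = 20.095
Arc 4: start y=0.000, vy=20.095 → t=4.101, apex=20.603, x_land=256.748, impact vy=-20.095
  bounce: vy ← 0.89·20.095 = 17.885

1 5.245 41.456 70.393
2 5.177 32.837 139.874
3 4.608 26.010 201.712
4 4.101 20.603 256.748
final: 256.748 17.885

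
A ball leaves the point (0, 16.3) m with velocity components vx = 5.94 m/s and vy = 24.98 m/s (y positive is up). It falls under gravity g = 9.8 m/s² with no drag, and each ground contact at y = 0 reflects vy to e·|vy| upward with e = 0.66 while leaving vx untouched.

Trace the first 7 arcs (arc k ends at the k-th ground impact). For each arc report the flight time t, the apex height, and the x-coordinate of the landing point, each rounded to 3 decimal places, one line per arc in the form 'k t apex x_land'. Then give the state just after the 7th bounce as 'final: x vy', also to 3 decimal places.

1 5.683 48.137 33.759
2 4.137 20.968 58.334
3 2.731 9.134 74.554
4 1.802 3.979 85.259
5 1.189 1.733 92.324
6 0.785 0.755 96.987
7 0.518 0.329 100.065
final: 100.065 1.676

Arc 1: start y=16.300, vy=24.980 → t=5.683, apex=48.137, x_land=33.759, impact vy=-30.716
  bounce: vy ← 0.66·30.716 = 20.273
Arc 2: start y=0.000, vy=20.273 → t=4.137, apex=20.968, x_land=58.334, impact vy=-20.273
  bounce: vy ← 0.66·20.273 = 13.380
Arc 3: start y=0.000, vy=13.380 → t=2.731, apex=9.134, x_land=74.554, impact vy=-13.380
  bounce: vy ← 0.66·13.380 = 8.831
Arc 4: start y=0.000, vy=8.831 → t=1.802, apex=3.979, x_land=85.259, impact vy=-8.831
  bounce: vy ← 0.66·8.831 = 5.828
Arc 5: start y=0.000, vy=5.828 → t=1.189, apex=1.733, x_land=92.324, impact vy=-5.828
  bounce: vy ← 0.66·5.828 = 3.847
Arc 6: start y=0.000, vy=3.847 → t=0.785, apex=0.755, x_land=96.987, impact vy=-3.847
  bounce: vy ← 0.66·3.847 = 2.539
Arc 7: start y=0.000, vy=2.539 → t=0.518, apex=0.329, x_land=100.065, impact vy=-2.539
  bounce: vy ← 0.66·2.539 = 1.676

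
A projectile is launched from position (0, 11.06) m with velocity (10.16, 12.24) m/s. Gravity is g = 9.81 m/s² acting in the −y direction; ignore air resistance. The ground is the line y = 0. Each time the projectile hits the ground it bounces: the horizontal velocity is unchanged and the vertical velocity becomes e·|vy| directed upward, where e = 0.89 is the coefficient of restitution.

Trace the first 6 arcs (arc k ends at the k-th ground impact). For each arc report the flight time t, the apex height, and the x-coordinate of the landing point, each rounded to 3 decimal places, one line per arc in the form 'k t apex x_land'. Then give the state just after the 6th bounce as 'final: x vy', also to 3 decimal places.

Arc 1: start y=11.060, vy=12.240 → t=3.200, apex=18.696, x_land=32.512, impact vy=-19.152
  bounce: vy ← 0.89·19.152 = 17.046
Arc 2: start y=0.000, vy=17.046 → t=3.475, apex=14.809, x_land=67.820, impact vy=-17.046
  bounce: vy ← 0.89·17.046 = 15.171
Arc 3: start y=0.000, vy=15.171 → t=3.093, apex=11.730, x_land=99.244, impact vy=-15.171
  bounce: vy ← 0.89·15.171 = 13.502
Arc 4: start y=0.000, vy=13.502 → t=2.753, apex=9.292, x_land=127.211, impact vy=-13.502
  bounce: vy ← 0.89·13.502 = 12.017
Arc 5: start y=0.000, vy=12.017 → t=2.450, apex=7.360, x_land=152.102, impact vy=-12.017
  bounce: vy ← 0.89·12.017 = 10.695
Arc 6: start y=0.000, vy=10.695 → t=2.180, apex=5.830, x_land=174.254, impact vy=-10.695
  bounce: vy ← 0.89·10.695 = 9.518

1 3.200 18.696 32.512
2 3.475 14.809 67.820
3 3.093 11.730 99.244
4 2.753 9.292 127.211
5 2.450 7.360 152.102
6 2.180 5.830 174.254
final: 174.254 9.518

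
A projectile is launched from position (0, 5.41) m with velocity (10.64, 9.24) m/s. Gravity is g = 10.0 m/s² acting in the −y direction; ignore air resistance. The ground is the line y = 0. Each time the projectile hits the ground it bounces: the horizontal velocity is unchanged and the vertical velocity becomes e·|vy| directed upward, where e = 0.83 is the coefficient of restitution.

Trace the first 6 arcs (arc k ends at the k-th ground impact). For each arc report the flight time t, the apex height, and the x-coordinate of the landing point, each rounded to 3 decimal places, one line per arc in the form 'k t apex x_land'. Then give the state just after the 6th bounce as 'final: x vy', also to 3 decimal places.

Arc 1: start y=5.410, vy=9.240 → t=2.315, apex=9.679, x_land=24.635, impact vy=-13.913
  bounce: vy ← 0.83·13.913 = 11.548
Arc 2: start y=0.000, vy=11.548 → t=2.310, apex=6.668, x_land=49.209, impact vy=-11.548
  bounce: vy ← 0.83·11.548 = 9.585
Arc 3: start y=0.000, vy=9.585 → t=1.917, apex=4.593, x_land=69.606, impact vy=-9.585
  bounce: vy ← 0.83·9.585 = 7.955
Arc 4: start y=0.000, vy=7.955 → t=1.591, apex=3.164, x_land=86.535, impact vy=-7.955
  bounce: vy ← 0.83·7.955 = 6.603
Arc 5: start y=0.000, vy=6.603 → t=1.321, apex=2.180, x_land=100.586, impact vy=-6.603
  bounce: vy ← 0.83·6.603 = 5.480
Arc 6: start y=0.000, vy=5.480 → t=1.096, apex=1.502, x_land=112.248, impact vy=-5.480
  bounce: vy ← 0.83·5.480 = 4.549

1 2.315 9.679 24.635
2 2.310 6.668 49.209
3 1.917 4.593 69.606
4 1.591 3.164 86.535
5 1.321 2.180 100.586
6 1.096 1.502 112.248
final: 112.248 4.549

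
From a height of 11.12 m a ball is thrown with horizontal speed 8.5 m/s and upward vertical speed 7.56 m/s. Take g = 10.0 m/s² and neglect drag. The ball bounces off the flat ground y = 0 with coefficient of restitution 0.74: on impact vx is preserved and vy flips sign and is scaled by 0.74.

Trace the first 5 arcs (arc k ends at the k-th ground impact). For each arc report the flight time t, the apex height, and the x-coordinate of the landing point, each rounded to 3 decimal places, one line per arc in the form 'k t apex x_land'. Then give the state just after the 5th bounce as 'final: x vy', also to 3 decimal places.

1 2.428 13.978 20.638
2 2.475 7.654 41.671
3 1.831 4.191 57.236
4 1.355 2.295 68.754
5 1.003 1.257 77.278
final: 77.278 3.710

Arc 1: start y=11.120, vy=7.560 → t=2.428, apex=13.978, x_land=20.638, impact vy=-16.720
  bounce: vy ← 0.74·16.720 = 12.373
Arc 2: start y=0.000, vy=12.373 → t=2.475, apex=7.654, x_land=41.671, impact vy=-12.373
  bounce: vy ← 0.74·12.373 = 9.156
Arc 3: start y=0.000, vy=9.156 → t=1.831, apex=4.191, x_land=57.236, impact vy=-9.156
  bounce: vy ← 0.74·9.156 = 6.775
Arc 4: start y=0.000, vy=6.775 → t=1.355, apex=2.295, x_land=68.754, impact vy=-6.775
  bounce: vy ← 0.74·6.775 = 5.014
Arc 5: start y=0.000, vy=5.014 → t=1.003, apex=1.257, x_land=77.278, impact vy=-5.014
  bounce: vy ← 0.74·5.014 = 3.710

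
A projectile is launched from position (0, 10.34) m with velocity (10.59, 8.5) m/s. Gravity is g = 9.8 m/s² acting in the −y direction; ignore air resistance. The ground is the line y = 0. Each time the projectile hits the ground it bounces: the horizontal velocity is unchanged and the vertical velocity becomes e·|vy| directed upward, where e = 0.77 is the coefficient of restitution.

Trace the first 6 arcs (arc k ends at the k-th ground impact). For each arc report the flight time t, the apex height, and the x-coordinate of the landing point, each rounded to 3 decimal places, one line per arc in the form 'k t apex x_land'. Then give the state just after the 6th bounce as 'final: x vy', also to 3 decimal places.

Arc 1: start y=10.340, vy=8.500 → t=2.559, apex=14.026, x_land=27.102, impact vy=-16.581
  bounce: vy ← 0.77·16.581 = 12.767
Arc 2: start y=0.000, vy=12.767 → t=2.606, apex=8.316, x_land=54.695, impact vy=-12.767
  bounce: vy ← 0.77·12.767 = 9.831
Arc 3: start y=0.000, vy=9.831 → t=2.006, apex=4.931, x_land=75.941, impact vy=-9.831
  bounce: vy ← 0.77·9.831 = 7.570
Arc 4: start y=0.000, vy=7.570 → t=1.545, apex=2.923, x_land=92.300, impact vy=-7.570
  bounce: vy ← 0.77·7.570 = 5.829
Arc 5: start y=0.000, vy=5.829 → t=1.190, apex=1.733, x_land=104.897, impact vy=-5.829
  bounce: vy ← 0.77·5.829 = 4.488
Arc 6: start y=0.000, vy=4.488 → t=0.916, apex=1.028, x_land=114.597, impact vy=-4.488
  bounce: vy ← 0.77·4.488 = 3.456

1 2.559 14.026 27.102
2 2.606 8.316 54.695
3 2.006 4.931 75.941
4 1.545 2.923 92.300
5 1.190 1.733 104.897
6 0.916 1.028 114.597
final: 114.597 3.456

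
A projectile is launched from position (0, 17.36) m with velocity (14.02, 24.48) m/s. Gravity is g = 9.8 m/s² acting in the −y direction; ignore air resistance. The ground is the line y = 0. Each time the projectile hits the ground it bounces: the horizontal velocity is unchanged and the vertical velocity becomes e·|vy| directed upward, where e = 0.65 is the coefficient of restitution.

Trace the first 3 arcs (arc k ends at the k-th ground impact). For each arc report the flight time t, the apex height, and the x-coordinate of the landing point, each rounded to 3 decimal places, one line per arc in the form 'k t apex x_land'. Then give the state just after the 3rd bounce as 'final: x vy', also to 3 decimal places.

Arc 1: start y=17.360, vy=24.480 → t=5.626, apex=47.935, x_land=78.872, impact vy=-30.652
  bounce: vy ← 0.65·30.652 = 19.924
Arc 2: start y=0.000, vy=19.924 → t=4.066, apex=20.253, x_land=135.878, impact vy=-19.924
  bounce: vy ← 0.65·19.924 = 12.950
Arc 3: start y=0.000, vy=12.950 → t=2.643, apex=8.557, x_land=172.932, impact vy=-12.950
  bounce: vy ← 0.65·12.950 = 8.418

1 5.626 47.935 78.872
2 4.066 20.253 135.878
3 2.643 8.557 172.932
final: 172.932 8.418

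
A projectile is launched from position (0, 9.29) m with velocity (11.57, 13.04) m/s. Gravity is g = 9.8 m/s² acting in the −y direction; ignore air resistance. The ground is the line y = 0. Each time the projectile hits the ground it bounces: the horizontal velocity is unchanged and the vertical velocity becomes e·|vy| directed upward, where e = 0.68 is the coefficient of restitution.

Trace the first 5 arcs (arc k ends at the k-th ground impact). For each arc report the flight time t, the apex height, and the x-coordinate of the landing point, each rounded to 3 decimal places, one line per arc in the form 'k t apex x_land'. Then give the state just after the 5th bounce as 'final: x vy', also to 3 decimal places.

Arc 1: start y=9.290, vy=13.040 → t=3.245, apex=17.966, x_land=37.549, impact vy=-18.765
  bounce: vy ← 0.68·18.765 = 12.760
Arc 2: start y=0.000, vy=12.760 → t=2.604, apex=8.307, x_land=67.679, impact vy=-12.760
  bounce: vy ← 0.68·12.760 = 8.677
Arc 3: start y=0.000, vy=8.677 → t=1.771, apex=3.841, x_land=88.167, impact vy=-8.677
  bounce: vy ← 0.68·8.677 = 5.900
Arc 4: start y=0.000, vy=5.900 → t=1.204, apex=1.776, x_land=102.099, impact vy=-5.900
  bounce: vy ← 0.68·5.900 = 4.012
Arc 5: start y=0.000, vy=4.012 → t=0.819, apex=0.821, x_land=111.573, impact vy=-4.012
  bounce: vy ← 0.68·4.012 = 2.728

1 3.245 17.966 37.549
2 2.604 8.307 67.679
3 1.771 3.841 88.167
4 1.204 1.776 102.099
5 0.819 0.821 111.573
final: 111.573 2.728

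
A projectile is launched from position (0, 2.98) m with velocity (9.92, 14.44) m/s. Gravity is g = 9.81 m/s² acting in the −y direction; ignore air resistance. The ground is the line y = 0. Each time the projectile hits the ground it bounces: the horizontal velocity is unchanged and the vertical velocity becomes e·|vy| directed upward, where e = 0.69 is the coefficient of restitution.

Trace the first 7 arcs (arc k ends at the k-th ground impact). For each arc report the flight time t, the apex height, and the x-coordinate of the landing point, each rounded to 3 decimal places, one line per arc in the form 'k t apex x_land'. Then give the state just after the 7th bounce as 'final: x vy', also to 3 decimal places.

Arc 1: start y=2.980, vy=14.440 → t=3.138, apex=13.608, x_land=31.125, impact vy=-16.340
  bounce: vy ← 0.69·16.340 = 11.274
Arc 2: start y=0.000, vy=11.274 → t=2.299, apex=6.479, x_land=53.926, impact vy=-11.274
  bounce: vy ← 0.69·11.274 = 7.779
Arc 3: start y=0.000, vy=7.779 → t=1.586, apex=3.084, x_land=69.659, impact vy=-7.779
  bounce: vy ← 0.69·7.779 = 5.368
Arc 4: start y=0.000, vy=5.368 → t=1.094, apex=1.469, x_land=80.515, impact vy=-5.368
  bounce: vy ← 0.69·5.368 = 3.704
Arc 5: start y=0.000, vy=3.704 → t=0.755, apex=0.699, x_land=88.005, impact vy=-3.704
  bounce: vy ← 0.69·3.704 = 2.556
Arc 6: start y=0.000, vy=2.556 → t=0.521, apex=0.333, x_land=93.174, impact vy=-2.556
  bounce: vy ← 0.69·2.556 = 1.763
Arc 7: start y=0.000, vy=1.763 → t=0.359, apex=0.158, x_land=96.740, impact vy=-1.763
  bounce: vy ← 0.69·1.763 = 1.217

1 3.138 13.608 31.125
2 2.299 6.479 53.926
3 1.586 3.084 69.659
4 1.094 1.469 80.515
5 0.755 0.699 88.005
6 0.521 0.333 93.174
7 0.359 0.158 96.740
final: 96.740 1.217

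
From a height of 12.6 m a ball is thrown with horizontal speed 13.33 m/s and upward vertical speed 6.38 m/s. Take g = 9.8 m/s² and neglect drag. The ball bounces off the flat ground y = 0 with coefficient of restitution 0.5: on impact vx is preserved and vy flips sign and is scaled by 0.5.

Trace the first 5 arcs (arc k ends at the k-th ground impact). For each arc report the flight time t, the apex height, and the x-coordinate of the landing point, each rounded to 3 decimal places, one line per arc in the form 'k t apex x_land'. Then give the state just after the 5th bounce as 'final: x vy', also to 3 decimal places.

Arc 1: start y=12.600, vy=6.380 → t=2.382, apex=14.677, x_land=31.748, impact vy=-16.961
  bounce: vy ← 0.5·16.961 = 8.480
Arc 2: start y=0.000, vy=8.480 → t=1.731, apex=3.669, x_land=54.818, impact vy=-8.480
  bounce: vy ← 0.5·8.480 = 4.240
Arc 3: start y=0.000, vy=4.240 → t=0.865, apex=0.917, x_land=66.353, impact vy=-4.240
  bounce: vy ← 0.5·4.240 = 2.120
Arc 4: start y=0.000, vy=2.120 → t=0.433, apex=0.229, x_land=72.121, impact vy=-2.120
  bounce: vy ← 0.5·2.120 = 1.060
Arc 5: start y=0.000, vy=1.060 → t=0.216, apex=0.057, x_land=75.004, impact vy=-1.060
  bounce: vy ← 0.5·1.060 = 0.530

1 2.382 14.677 31.748
2 1.731 3.669 54.818
3 0.865 0.917 66.353
4 0.433 0.229 72.121
5 0.216 0.057 75.004
final: 75.004 0.530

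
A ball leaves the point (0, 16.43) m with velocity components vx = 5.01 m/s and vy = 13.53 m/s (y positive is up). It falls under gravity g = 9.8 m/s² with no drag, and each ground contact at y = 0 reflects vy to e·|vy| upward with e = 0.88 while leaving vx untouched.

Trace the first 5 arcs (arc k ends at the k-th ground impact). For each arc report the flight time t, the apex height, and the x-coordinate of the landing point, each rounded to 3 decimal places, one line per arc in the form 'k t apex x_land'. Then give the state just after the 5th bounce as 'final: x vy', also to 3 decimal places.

1 3.674 25.770 18.406
2 4.036 19.956 38.627
3 3.552 15.454 56.422
4 3.126 11.968 72.082
5 2.751 9.268 85.862
final: 85.862 11.860

Arc 1: start y=16.430, vy=13.530 → t=3.674, apex=25.770, x_land=18.406, impact vy=-22.474
  bounce: vy ← 0.88·22.474 = 19.777
Arc 2: start y=0.000, vy=19.777 → t=4.036, apex=19.956, x_land=38.627, impact vy=-19.777
  bounce: vy ← 0.88·19.777 = 17.404
Arc 3: start y=0.000, vy=17.404 → t=3.552, apex=15.454, x_land=56.422, impact vy=-17.404
  bounce: vy ← 0.88·17.404 = 15.316
Arc 4: start y=0.000, vy=15.316 → t=3.126, apex=11.968, x_land=72.082, impact vy=-15.316
  bounce: vy ← 0.88·15.316 = 13.478
Arc 5: start y=0.000, vy=13.478 → t=2.751, apex=9.268, x_land=85.862, impact vy=-13.478
  bounce: vy ← 0.88·13.478 = 11.860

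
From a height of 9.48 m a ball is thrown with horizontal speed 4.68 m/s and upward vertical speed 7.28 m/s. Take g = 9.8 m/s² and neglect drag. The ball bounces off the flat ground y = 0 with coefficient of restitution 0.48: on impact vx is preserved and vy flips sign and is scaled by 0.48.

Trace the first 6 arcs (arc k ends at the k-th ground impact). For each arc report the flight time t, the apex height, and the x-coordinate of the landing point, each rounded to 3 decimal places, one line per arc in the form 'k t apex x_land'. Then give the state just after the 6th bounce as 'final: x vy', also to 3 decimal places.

Arc 1: start y=9.480, vy=7.280 → t=2.320, apex=12.184, x_land=10.856, impact vy=-15.453
  bounce: vy ← 0.48·15.453 = 7.418
Arc 2: start y=0.000, vy=7.418 → t=1.514, apex=2.807, x_land=17.941, impact vy=-7.418
  bounce: vy ← 0.48·7.418 = 3.560
Arc 3: start y=0.000, vy=3.560 → t=0.727, apex=0.647, x_land=21.342, impact vy=-3.560
  bounce: vy ← 0.48·3.560 = 1.709
Arc 4: start y=0.000, vy=1.709 → t=0.349, apex=0.149, x_land=22.974, impact vy=-1.709
  bounce: vy ← 0.48·1.709 = 0.820
Arc 5: start y=0.000, vy=0.820 → t=0.167, apex=0.034, x_land=23.757, impact vy=-0.820
  bounce: vy ← 0.48·0.820 = 0.394
Arc 6: start y=0.000, vy=0.394 → t=0.080, apex=0.008, x_land=24.133, impact vy=-0.394
  bounce: vy ← 0.48·0.394 = 0.189

1 2.320 12.184 10.856
2 1.514 2.807 17.941
3 0.727 0.647 21.342
4 0.349 0.149 22.974
5 0.167 0.034 23.757
6 0.080 0.008 24.133
final: 24.133 0.189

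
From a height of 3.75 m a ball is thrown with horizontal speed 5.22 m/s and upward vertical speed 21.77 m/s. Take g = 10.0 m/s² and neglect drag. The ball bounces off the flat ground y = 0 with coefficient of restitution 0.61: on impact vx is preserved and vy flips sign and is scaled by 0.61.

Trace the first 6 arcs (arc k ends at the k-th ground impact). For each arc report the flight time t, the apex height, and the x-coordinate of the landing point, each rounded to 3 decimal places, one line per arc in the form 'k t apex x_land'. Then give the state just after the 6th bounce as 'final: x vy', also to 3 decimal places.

Arc 1: start y=3.750, vy=21.770 → t=4.520, apex=27.447, x_land=23.594, impact vy=-23.429
  bounce: vy ← 0.61·23.429 = 14.292
Arc 2: start y=0.000, vy=14.292 → t=2.858, apex=10.213, x_land=38.515, impact vy=-14.292
  bounce: vy ← 0.61·14.292 = 8.718
Arc 3: start y=0.000, vy=8.718 → t=1.744, apex=3.800, x_land=47.616, impact vy=-8.718
  bounce: vy ← 0.61·8.718 = 5.318
Arc 4: start y=0.000, vy=5.318 → t=1.064, apex=1.414, x_land=53.168, impact vy=-5.318
  bounce: vy ← 0.61·5.318 = 3.244
Arc 5: start y=0.000, vy=3.244 → t=0.649, apex=0.526, x_land=56.555, impact vy=-3.244
  bounce: vy ← 0.61·3.244 = 1.979
Arc 6: start y=0.000, vy=1.979 → t=0.396, apex=0.196, x_land=58.621, impact vy=-1.979
  bounce: vy ← 0.61·1.979 = 1.207

1 4.520 27.447 23.594
2 2.858 10.213 38.515
3 1.744 3.800 47.616
4 1.064 1.414 53.168
5 0.649 0.526 56.555
6 0.396 0.196 58.621
final: 58.621 1.207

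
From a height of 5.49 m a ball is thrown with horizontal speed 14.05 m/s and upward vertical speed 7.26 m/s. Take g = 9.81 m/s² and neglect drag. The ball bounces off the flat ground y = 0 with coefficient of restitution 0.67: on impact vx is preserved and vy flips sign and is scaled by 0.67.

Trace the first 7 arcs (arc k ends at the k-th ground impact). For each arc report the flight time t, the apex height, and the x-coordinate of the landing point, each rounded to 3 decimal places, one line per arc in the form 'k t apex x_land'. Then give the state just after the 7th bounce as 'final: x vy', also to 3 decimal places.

1 2.031 8.176 28.538
2 1.730 3.670 52.846
3 1.159 1.648 69.132
4 0.777 0.740 80.043
5 0.520 0.332 87.354
6 0.349 0.149 92.253
7 0.234 0.067 95.534
final: 95.534 0.768

Arc 1: start y=5.490, vy=7.260 → t=2.031, apex=8.176, x_land=28.538, impact vy=-12.666
  bounce: vy ← 0.67·12.666 = 8.486
Arc 2: start y=0.000, vy=8.486 → t=1.730, apex=3.670, x_land=52.846, impact vy=-8.486
  bounce: vy ← 0.67·8.486 = 5.686
Arc 3: start y=0.000, vy=5.686 → t=1.159, apex=1.648, x_land=69.132, impact vy=-5.686
  bounce: vy ← 0.67·5.686 = 3.809
Arc 4: start y=0.000, vy=3.809 → t=0.777, apex=0.740, x_land=80.043, impact vy=-3.809
  bounce: vy ← 0.67·3.809 = 2.552
Arc 5: start y=0.000, vy=2.552 → t=0.520, apex=0.332, x_land=87.354, impact vy=-2.552
  bounce: vy ← 0.67·2.552 = 1.710
Arc 6: start y=0.000, vy=1.710 → t=0.349, apex=0.149, x_land=92.253, impact vy=-1.710
  bounce: vy ← 0.67·1.710 = 1.146
Arc 7: start y=0.000, vy=1.146 → t=0.234, apex=0.067, x_land=95.534, impact vy=-1.146
  bounce: vy ← 0.67·1.146 = 0.768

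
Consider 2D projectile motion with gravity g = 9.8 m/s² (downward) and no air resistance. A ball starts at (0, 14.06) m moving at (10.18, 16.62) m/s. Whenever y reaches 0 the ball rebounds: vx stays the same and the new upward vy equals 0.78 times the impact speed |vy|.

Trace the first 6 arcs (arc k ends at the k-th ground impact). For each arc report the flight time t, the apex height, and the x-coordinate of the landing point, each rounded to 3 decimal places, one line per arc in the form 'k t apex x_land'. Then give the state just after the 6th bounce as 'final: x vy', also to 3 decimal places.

1 4.093 28.153 41.666
2 3.739 17.128 79.732
3 2.917 10.421 109.423
4 2.275 6.340 132.583
5 1.774 3.857 150.647
6 1.384 2.347 164.737
final: 164.737 5.290

Arc 1: start y=14.060, vy=16.620 → t=4.093, apex=28.153, x_land=41.666, impact vy=-23.490
  bounce: vy ← 0.78·23.490 = 18.323
Arc 2: start y=0.000, vy=18.323 → t=3.739, apex=17.128, x_land=79.732, impact vy=-18.323
  bounce: vy ← 0.78·18.323 = 14.292
Arc 3: start y=0.000, vy=14.292 → t=2.917, apex=10.421, x_land=109.423, impact vy=-14.292
  bounce: vy ← 0.78·14.292 = 11.147
Arc 4: start y=0.000, vy=11.147 → t=2.275, apex=6.340, x_land=132.583, impact vy=-11.147
  bounce: vy ← 0.78·11.147 = 8.695
Arc 5: start y=0.000, vy=8.695 → t=1.774, apex=3.857, x_land=150.647, impact vy=-8.695
  bounce: vy ← 0.78·8.695 = 6.782
Arc 6: start y=0.000, vy=6.782 → t=1.384, apex=2.347, x_land=164.737, impact vy=-6.782
  bounce: vy ← 0.78·6.782 = 5.290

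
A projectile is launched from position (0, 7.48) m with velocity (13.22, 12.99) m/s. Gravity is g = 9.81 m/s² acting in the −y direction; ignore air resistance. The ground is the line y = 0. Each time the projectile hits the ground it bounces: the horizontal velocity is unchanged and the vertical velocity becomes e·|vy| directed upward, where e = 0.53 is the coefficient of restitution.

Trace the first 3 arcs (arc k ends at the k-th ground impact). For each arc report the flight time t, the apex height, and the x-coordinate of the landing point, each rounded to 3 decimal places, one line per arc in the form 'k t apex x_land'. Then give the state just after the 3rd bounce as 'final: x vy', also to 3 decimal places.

Arc 1: start y=7.480, vy=12.990 → t=3.135, apex=16.080, x_land=41.442, impact vy=-17.762
  bounce: vy ← 0.53·17.762 = 9.414
Arc 2: start y=0.000, vy=9.414 → t=1.919, apex=4.517, x_land=66.815, impact vy=-9.414
  bounce: vy ← 0.53·9.414 = 4.989
Arc 3: start y=0.000, vy=4.989 → t=1.017, apex=1.269, x_land=80.262, impact vy=-4.989
  bounce: vy ← 0.53·4.989 = 2.644

1 3.135 16.080 41.442
2 1.919 4.517 66.815
3 1.017 1.269 80.262
final: 80.262 2.644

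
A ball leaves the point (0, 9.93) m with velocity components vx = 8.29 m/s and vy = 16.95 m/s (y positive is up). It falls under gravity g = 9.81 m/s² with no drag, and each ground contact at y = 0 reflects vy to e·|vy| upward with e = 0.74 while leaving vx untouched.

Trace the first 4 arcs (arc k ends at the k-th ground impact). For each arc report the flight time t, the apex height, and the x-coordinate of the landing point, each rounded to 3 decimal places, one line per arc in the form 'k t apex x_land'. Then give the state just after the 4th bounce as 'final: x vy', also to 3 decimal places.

1 3.966 24.573 32.879
2 3.313 13.456 60.341
3 2.451 7.369 80.662
4 1.814 4.035 95.701
final: 95.701 6.584

Arc 1: start y=9.930, vy=16.950 → t=3.966, apex=24.573, x_land=32.879, impact vy=-21.957
  bounce: vy ← 0.74·21.957 = 16.249
Arc 2: start y=0.000, vy=16.249 → t=3.313, apex=13.456, x_land=60.341, impact vy=-16.249
  bounce: vy ← 0.74·16.249 = 12.024
Arc 3: start y=0.000, vy=12.024 → t=2.451, apex=7.369, x_land=80.662, impact vy=-12.024
  bounce: vy ← 0.74·12.024 = 8.898
Arc 4: start y=0.000, vy=8.898 → t=1.814, apex=4.035, x_land=95.701, impact vy=-8.898
  bounce: vy ← 0.74·8.898 = 6.584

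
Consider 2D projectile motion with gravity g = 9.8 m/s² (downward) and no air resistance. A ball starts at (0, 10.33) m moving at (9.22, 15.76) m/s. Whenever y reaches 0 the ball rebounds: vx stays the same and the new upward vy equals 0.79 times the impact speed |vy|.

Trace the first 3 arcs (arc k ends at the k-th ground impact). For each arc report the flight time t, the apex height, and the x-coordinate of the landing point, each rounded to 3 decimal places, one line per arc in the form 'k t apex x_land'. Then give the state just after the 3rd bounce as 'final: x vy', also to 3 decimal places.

Arc 1: start y=10.330, vy=15.760 → t=3.775, apex=23.002, x_land=34.804, impact vy=-21.233
  bounce: vy ← 0.79·21.233 = 16.774
Arc 2: start y=0.000, vy=16.774 → t=3.423, apex=14.356, x_land=66.367, impact vy=-16.774
  bounce: vy ← 0.79·16.774 = 13.252
Arc 3: start y=0.000, vy=13.252 → t=2.704, apex=8.959, x_land=91.301, impact vy=-13.252
  bounce: vy ← 0.79·13.252 = 10.469

1 3.775 23.002 34.804
2 3.423 14.356 66.367
3 2.704 8.959 91.301
final: 91.301 10.469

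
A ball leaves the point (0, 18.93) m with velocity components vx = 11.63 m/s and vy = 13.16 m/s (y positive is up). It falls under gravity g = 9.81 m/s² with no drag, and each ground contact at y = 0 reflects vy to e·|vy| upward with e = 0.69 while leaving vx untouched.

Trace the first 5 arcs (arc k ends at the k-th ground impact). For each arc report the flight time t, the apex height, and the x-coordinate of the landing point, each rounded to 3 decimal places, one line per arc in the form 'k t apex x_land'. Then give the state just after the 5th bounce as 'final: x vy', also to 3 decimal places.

1 3.720 27.757 43.268
2 3.283 13.215 81.447
3 2.265 6.292 107.790
4 1.563 2.995 125.967
5 1.078 1.426 138.509
final: 138.509 3.650

Arc 1: start y=18.930, vy=13.160 → t=3.720, apex=27.757, x_land=43.268, impact vy=-23.336
  bounce: vy ← 0.69·23.336 = 16.102
Arc 2: start y=0.000, vy=16.102 → t=3.283, apex=13.215, x_land=81.447, impact vy=-16.102
  bounce: vy ← 0.69·16.102 = 11.111
Arc 3: start y=0.000, vy=11.111 → t=2.265, apex=6.292, x_land=107.790, impact vy=-11.111
  bounce: vy ← 0.69·11.111 = 7.666
Arc 4: start y=0.000, vy=7.666 → t=1.563, apex=2.995, x_land=125.967, impact vy=-7.666
  bounce: vy ← 0.69·7.666 = 5.290
Arc 5: start y=0.000, vy=5.290 → t=1.078, apex=1.426, x_land=138.509, impact vy=-5.290
  bounce: vy ← 0.69·5.290 = 3.650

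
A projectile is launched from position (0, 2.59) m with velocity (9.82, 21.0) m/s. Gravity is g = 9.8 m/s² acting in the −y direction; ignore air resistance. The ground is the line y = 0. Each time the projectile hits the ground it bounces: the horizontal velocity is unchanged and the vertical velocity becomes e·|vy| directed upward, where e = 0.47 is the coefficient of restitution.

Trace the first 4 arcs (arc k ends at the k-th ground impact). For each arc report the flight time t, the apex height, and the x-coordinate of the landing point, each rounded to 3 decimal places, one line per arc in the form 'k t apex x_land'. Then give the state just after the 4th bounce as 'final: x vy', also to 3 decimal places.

Arc 1: start y=2.590, vy=21.000 → t=4.406, apex=25.090, x_land=43.264, impact vy=-22.176
  bounce: vy ← 0.47·22.176 = 10.423
Arc 2: start y=0.000, vy=10.423 → t=2.127, apex=5.542, x_land=64.152, impact vy=-10.423
  bounce: vy ← 0.47·10.423 = 4.899
Arc 3: start y=0.000, vy=4.899 → t=1.000, apex=1.224, x_land=73.969, impact vy=-4.899
  bounce: vy ← 0.47·4.899 = 2.302
Arc 4: start y=0.000, vy=2.302 → t=0.470, apex=0.270, x_land=78.583, impact vy=-2.302
  bounce: vy ← 0.47·2.302 = 1.082

1 4.406 25.090 43.264
2 2.127 5.542 64.152
3 1.000 1.224 73.969
4 0.470 0.270 78.583
final: 78.583 1.082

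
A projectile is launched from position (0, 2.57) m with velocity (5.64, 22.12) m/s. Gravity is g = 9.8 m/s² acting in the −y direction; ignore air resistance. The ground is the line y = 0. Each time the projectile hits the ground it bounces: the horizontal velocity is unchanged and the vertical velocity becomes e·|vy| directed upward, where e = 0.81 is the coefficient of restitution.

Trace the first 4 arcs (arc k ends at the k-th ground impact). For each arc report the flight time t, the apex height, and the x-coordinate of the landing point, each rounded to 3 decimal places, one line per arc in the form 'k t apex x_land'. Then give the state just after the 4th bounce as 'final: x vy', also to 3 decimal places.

1 4.628 27.534 26.100
2 3.840 18.065 47.758
3 3.111 11.852 65.302
4 2.520 7.776 79.512
final: 79.512 10.000

Arc 1: start y=2.570, vy=22.120 → t=4.628, apex=27.534, x_land=26.100, impact vy=-23.231
  bounce: vy ← 0.81·23.231 = 18.817
Arc 2: start y=0.000, vy=18.817 → t=3.840, apex=18.065, x_land=47.758, impact vy=-18.817
  bounce: vy ← 0.81·18.817 = 15.242
Arc 3: start y=0.000, vy=15.242 → t=3.111, apex=11.852, x_land=65.302, impact vy=-15.242
  bounce: vy ← 0.81·15.242 = 12.346
Arc 4: start y=0.000, vy=12.346 → t=2.520, apex=7.776, x_land=79.512, impact vy=-12.346
  bounce: vy ← 0.81·12.346 = 10.000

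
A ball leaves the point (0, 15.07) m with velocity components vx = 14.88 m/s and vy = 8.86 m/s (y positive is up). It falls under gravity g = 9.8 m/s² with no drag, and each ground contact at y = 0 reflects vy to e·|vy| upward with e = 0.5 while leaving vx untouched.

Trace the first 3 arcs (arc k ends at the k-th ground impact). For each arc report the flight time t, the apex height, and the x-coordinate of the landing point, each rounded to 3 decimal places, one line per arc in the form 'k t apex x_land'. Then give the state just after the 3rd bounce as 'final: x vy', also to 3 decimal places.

Arc 1: start y=15.070, vy=8.860 → t=2.877, apex=19.075, x_land=42.812, impact vy=-19.336
  bounce: vy ← 0.5·19.336 = 9.668
Arc 2: start y=0.000, vy=9.668 → t=1.973, apex=4.769, x_land=72.170, impact vy=-9.668
  bounce: vy ← 0.5·9.668 = 4.834
Arc 3: start y=0.000, vy=4.834 → t=0.987, apex=1.192, x_land=86.850, impact vy=-4.834
  bounce: vy ← 0.5·4.834 = 2.417

1 2.877 19.075 42.812
2 1.973 4.769 72.170
3 0.987 1.192 86.850
final: 86.850 2.417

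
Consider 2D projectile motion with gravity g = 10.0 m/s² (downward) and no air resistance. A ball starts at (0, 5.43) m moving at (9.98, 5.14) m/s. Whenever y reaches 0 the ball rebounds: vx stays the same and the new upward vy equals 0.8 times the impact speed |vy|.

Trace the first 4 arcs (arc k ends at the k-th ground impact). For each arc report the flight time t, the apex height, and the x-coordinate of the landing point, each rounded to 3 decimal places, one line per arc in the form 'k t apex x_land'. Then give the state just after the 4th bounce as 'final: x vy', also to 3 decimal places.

Arc 1: start y=5.430, vy=5.140 → t=1.676, apex=6.751, x_land=16.726, impact vy=-11.620
  bounce: vy ← 0.8·11.620 = 9.296
Arc 2: start y=0.000, vy=9.296 → t=1.859, apex=4.321, x_land=35.281, impact vy=-9.296
  bounce: vy ← 0.8·9.296 = 7.437
Arc 3: start y=0.000, vy=7.437 → t=1.487, apex=2.765, x_land=50.124, impact vy=-7.437
  bounce: vy ← 0.8·7.437 = 5.949
Arc 4: start y=0.000, vy=5.949 → t=1.190, apex=1.770, x_land=61.999, impact vy=-5.949
  bounce: vy ← 0.8·5.949 = 4.759

1 1.676 6.751 16.726
2 1.859 4.321 35.281
3 1.487 2.765 50.124
4 1.190 1.770 61.999
final: 61.999 4.759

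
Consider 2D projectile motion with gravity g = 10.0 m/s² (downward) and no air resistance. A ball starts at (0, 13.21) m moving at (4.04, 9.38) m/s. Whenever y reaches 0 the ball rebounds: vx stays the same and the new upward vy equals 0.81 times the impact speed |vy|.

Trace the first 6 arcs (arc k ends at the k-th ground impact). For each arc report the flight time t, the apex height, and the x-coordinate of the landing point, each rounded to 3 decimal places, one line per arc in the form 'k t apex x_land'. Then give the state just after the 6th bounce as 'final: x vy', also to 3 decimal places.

1 2.815 17.609 11.371
2 3.040 11.553 23.654
3 2.463 7.580 33.602
4 1.995 4.973 41.661
5 1.616 3.263 48.188
6 1.309 2.141 53.475
final: 53.475 5.300

Arc 1: start y=13.210, vy=9.380 → t=2.815, apex=17.609, x_land=11.371, impact vy=-18.767
  bounce: vy ← 0.81·18.767 = 15.201
Arc 2: start y=0.000, vy=15.201 → t=3.040, apex=11.553, x_land=23.654, impact vy=-15.201
  bounce: vy ← 0.81·15.201 = 12.313
Arc 3: start y=0.000, vy=12.313 → t=2.463, apex=7.580, x_land=33.602, impact vy=-12.313
  bounce: vy ← 0.81·12.313 = 9.973
Arc 4: start y=0.000, vy=9.973 → t=1.995, apex=4.973, x_land=41.661, impact vy=-9.973
  bounce: vy ← 0.81·9.973 = 8.078
Arc 5: start y=0.000, vy=8.078 → t=1.616, apex=3.263, x_land=48.188, impact vy=-8.078
  bounce: vy ← 0.81·8.078 = 6.544
Arc 6: start y=0.000, vy=6.544 → t=1.309, apex=2.141, x_land=53.475, impact vy=-6.544
  bounce: vy ← 0.81·6.544 = 5.300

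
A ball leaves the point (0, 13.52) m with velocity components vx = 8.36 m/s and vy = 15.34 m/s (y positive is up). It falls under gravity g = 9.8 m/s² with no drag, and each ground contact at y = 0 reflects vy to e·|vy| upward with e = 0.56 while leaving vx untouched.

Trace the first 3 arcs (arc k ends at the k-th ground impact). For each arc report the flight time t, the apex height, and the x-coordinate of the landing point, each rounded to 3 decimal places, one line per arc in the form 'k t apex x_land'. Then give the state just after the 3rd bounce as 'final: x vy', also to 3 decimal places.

1 3.848 25.526 32.167
2 2.556 8.005 53.537
3 1.432 2.510 65.505
final: 65.505 3.928

Arc 1: start y=13.520, vy=15.340 → t=3.848, apex=25.526, x_land=32.167, impact vy=-22.368
  bounce: vy ← 0.56·22.368 = 12.526
Arc 2: start y=0.000, vy=12.526 → t=2.556, apex=8.005, x_land=53.537, impact vy=-12.526
  bounce: vy ← 0.56·12.526 = 7.014
Arc 3: start y=0.000, vy=7.014 → t=1.432, apex=2.510, x_land=65.505, impact vy=-7.014
  bounce: vy ← 0.56·7.014 = 3.928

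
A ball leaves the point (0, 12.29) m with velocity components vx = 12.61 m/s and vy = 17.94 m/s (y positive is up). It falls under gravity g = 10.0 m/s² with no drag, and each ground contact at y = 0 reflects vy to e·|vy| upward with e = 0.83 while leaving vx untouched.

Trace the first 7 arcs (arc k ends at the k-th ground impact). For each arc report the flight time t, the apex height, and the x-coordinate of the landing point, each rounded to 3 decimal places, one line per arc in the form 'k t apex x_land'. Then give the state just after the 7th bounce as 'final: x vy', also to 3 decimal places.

Arc 1: start y=12.290, vy=17.940 → t=4.177, apex=28.382, x_land=52.666, impact vy=-23.825
  bounce: vy ← 0.83·23.825 = 19.775
Arc 2: start y=0.000, vy=19.775 → t=3.955, apex=19.552, x_land=102.538, impact vy=-19.775
  bounce: vy ← 0.83·19.775 = 16.413
Arc 3: start y=0.000, vy=16.413 → t=3.283, apex=13.470, x_land=143.933, impact vy=-16.413
  bounce: vy ← 0.83·16.413 = 13.623
Arc 4: start y=0.000, vy=13.623 → t=2.725, apex=9.279, x_land=178.290, impact vy=-13.623
  bounce: vy ← 0.83·13.623 = 11.307
Arc 5: start y=0.000, vy=11.307 → t=2.261, apex=6.392, x_land=206.806, impact vy=-11.307
  bounce: vy ← 0.83·11.307 = 9.385
Arc 6: start y=0.000, vy=9.385 → t=1.877, apex=4.404, x_land=230.475, impact vy=-9.385
  bounce: vy ← 0.83·9.385 = 7.789
Arc 7: start y=0.000, vy=7.789 → t=1.558, apex=3.034, x_land=250.120, impact vy=-7.789
  bounce: vy ← 0.83·7.789 = 6.465

1 4.177 28.382 52.666
2 3.955 19.552 102.538
3 3.283 13.470 143.933
4 2.725 9.279 178.290
5 2.261 6.392 206.806
6 1.877 4.404 230.475
7 1.558 3.034 250.120
final: 250.120 6.465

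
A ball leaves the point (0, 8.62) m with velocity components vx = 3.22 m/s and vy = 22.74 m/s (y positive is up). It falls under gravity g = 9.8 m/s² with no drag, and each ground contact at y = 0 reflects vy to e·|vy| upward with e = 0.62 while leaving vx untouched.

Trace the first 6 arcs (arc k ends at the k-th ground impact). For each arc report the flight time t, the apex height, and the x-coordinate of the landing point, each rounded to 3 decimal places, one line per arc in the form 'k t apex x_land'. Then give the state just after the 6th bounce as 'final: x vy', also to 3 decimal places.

Arc 1: start y=8.620, vy=22.740 → t=4.993, apex=35.003, x_land=16.078, impact vy=-26.193
  bounce: vy ← 0.62·26.193 = 16.239
Arc 2: start y=0.000, vy=16.239 → t=3.314, apex=13.455, x_land=26.750, impact vy=-16.239
  bounce: vy ← 0.62·16.239 = 10.068
Arc 3: start y=0.000, vy=10.068 → t=2.055, apex=5.172, x_land=33.366, impact vy=-10.068
  bounce: vy ← 0.62·10.068 = 6.242
Arc 4: start y=0.000, vy=6.242 → t=1.274, apex=1.988, x_land=37.468, impact vy=-6.242
  bounce: vy ← 0.62·6.242 = 3.870
Arc 5: start y=0.000, vy=3.870 → t=0.790, apex=0.764, x_land=40.012, impact vy=-3.870
  bounce: vy ← 0.62·3.870 = 2.400
Arc 6: start y=0.000, vy=2.400 → t=0.490, apex=0.294, x_land=41.588, impact vy=-2.400
  bounce: vy ← 0.62·2.400 = 1.488

1 4.993 35.003 16.078
2 3.314 13.455 26.750
3 2.055 5.172 33.366
4 1.274 1.988 37.468
5 0.790 0.764 40.012
6 0.490 0.294 41.588
final: 41.588 1.488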